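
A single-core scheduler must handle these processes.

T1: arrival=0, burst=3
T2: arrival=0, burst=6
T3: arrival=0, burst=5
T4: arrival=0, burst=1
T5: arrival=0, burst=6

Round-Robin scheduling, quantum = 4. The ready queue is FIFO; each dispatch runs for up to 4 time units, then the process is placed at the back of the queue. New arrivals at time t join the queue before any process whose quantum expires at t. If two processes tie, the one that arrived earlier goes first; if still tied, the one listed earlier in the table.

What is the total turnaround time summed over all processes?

Gantt: | T1 0-3 | T2 3-7 | T3 7-11 | T4 11-12 | T5 12-16 | T2 16-18 | T3 18-19 | T5 19-21 |
Completion: T1=3  T2=18  T3=19  T4=12  T5=21
Turnaround (C−A): T1=3  T2=18  T3=19  T4=12  T5=21
Turnaround = completion − arrival: T1=3, T2=18, T3=19, T4=12, T5=21
Total turnaround = 3 + 18 + 19 + 12 + 21 = 73

73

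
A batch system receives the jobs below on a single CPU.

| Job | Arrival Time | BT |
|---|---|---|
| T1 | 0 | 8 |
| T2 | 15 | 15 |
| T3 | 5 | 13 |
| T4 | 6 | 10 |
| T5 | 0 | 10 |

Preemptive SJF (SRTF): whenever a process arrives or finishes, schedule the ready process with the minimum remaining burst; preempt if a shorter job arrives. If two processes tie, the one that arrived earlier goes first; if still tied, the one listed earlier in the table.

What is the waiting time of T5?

Schedule: | T1 0-8 | T5 8-18 | T4 18-28 | T3 28-41 | T2 41-56 |
Completion: T1=8  T2=56  T3=41  T4=28  T5=18
Waiting(T5) = turnaround − burst = 18 − 10 = 8

8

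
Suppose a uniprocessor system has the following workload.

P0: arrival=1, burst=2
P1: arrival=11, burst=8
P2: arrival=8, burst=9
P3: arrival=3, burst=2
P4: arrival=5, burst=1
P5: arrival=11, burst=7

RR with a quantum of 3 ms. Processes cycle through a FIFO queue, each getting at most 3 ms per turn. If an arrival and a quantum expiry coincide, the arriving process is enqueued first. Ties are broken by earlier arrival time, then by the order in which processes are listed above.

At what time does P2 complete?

Gantt: | idle 0-1 | P0 1-3 | P3 3-5 | P4 5-6 | idle 6-8 | P2 8-11 | P1 11-14 | P5 14-17 | P2 17-20 | P1 20-23 | P5 23-26 | P2 26-29 | P1 29-31 | P5 31-32 |
Completion: P0=3  P1=31  P2=29  P3=5  P4=6  P5=32
Turnaround (C−A): P0=2  P1=20  P2=21  P3=2  P4=1  P5=21

29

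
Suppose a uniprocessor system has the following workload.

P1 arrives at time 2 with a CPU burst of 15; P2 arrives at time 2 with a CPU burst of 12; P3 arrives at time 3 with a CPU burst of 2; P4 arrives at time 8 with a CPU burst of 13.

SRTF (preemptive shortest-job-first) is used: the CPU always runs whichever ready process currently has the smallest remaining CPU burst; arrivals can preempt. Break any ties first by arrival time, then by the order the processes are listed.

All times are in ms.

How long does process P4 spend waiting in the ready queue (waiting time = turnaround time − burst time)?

Gantt: | idle 0-2 | P2 2-3 | P3 3-5 | P2 5-16 | P4 16-29 | P1 29-44 |
Completion: P1=44  P2=16  P3=5  P4=29
Turnaround (C−A): P1=42  P2=14  P3=2  P4=21
Waiting(P4) = turnaround − burst = 21 − 13 = 8

8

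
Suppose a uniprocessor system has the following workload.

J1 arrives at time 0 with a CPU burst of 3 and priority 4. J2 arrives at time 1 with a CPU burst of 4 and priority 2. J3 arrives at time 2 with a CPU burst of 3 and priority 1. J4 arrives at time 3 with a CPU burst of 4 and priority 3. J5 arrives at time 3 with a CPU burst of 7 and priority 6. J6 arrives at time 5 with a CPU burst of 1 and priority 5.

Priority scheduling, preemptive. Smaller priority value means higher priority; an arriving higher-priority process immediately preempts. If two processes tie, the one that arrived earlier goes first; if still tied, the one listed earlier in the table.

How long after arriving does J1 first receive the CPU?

0

Gantt: | J1 0-1 | J2 1-2 | J3 2-5 | J2 5-8 | J4 8-12 | J1 12-14 | J6 14-15 | J5 15-22 |
Completion: J1=14  J2=8  J3=5  J4=12  J5=22  J6=15
Turnaround (C−A): J1=14  J2=7  J3=3  J4=9  J5=19  J6=10
Response(J1) = first start − arrival = 0 − 0 = 0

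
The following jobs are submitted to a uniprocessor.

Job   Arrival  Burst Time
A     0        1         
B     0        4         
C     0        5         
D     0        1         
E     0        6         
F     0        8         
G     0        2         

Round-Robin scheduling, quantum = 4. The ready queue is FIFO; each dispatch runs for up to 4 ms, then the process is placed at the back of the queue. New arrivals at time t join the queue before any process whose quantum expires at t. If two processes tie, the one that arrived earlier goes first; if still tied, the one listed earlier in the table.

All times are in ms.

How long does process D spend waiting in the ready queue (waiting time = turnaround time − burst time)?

Schedule: | A 0-1 | B 1-5 | C 5-9 | D 9-10 | E 10-14 | F 14-18 | G 18-20 | C 20-21 | E 21-23 | F 23-27 |
Completion: A=1  B=5  C=21  D=10  E=23  F=27  G=20
Turnaround (C−A): A=1  B=5  C=21  D=10  E=23  F=27  G=20
Waiting(D) = turnaround − burst = 10 − 1 = 9

9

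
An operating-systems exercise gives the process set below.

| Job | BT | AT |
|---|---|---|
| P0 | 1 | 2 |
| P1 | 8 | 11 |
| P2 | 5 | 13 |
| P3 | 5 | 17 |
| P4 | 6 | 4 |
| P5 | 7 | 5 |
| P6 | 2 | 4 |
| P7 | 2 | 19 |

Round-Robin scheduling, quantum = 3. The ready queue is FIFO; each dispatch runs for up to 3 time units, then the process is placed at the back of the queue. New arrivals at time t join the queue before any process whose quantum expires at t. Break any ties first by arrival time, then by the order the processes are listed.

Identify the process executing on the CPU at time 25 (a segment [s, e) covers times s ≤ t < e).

P3

Schedule: | idle 0-2 | P0 2-3 | idle 3-4 | P4 4-7 | P6 7-9 | P5 9-12 | P4 12-15 | P1 15-18 | P5 18-21 | P2 21-24 | P3 24-27 | P1 27-30 | P7 30-32 | P5 32-33 | P2 33-35 | P3 35-37 | P1 37-39 |
Completion: P0=3  P1=39  P2=35  P3=37  P4=15  P5=33  P6=9  P7=32
Turnaround (C−A): P0=1  P1=28  P2=22  P3=20  P4=11  P5=28  P6=5  P7=13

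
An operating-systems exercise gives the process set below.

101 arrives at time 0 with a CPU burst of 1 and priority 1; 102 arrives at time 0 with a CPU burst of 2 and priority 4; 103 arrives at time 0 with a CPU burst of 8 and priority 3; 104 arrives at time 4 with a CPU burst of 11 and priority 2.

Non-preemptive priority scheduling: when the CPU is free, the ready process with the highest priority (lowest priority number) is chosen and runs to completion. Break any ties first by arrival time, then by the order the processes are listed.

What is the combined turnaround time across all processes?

48

Gantt: | 101 0-1 | 103 1-9 | 104 9-20 | 102 20-22 |
Completion: 101=1  102=22  103=9  104=20
Turnaround = completion − arrival: 101=1, 102=22, 103=9, 104=16
Total turnaround = 1 + 22 + 9 + 16 = 48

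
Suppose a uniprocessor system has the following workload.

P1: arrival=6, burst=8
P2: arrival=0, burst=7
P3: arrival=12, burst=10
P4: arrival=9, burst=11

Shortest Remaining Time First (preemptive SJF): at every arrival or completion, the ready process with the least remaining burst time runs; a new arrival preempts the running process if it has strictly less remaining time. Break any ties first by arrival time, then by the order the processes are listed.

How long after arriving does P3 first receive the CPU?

3

Gantt: | P2 0-7 | P1 7-15 | P3 15-25 | P4 25-36 |
Completion: P1=15  P2=7  P3=25  P4=36
Turnaround (C−A): P1=9  P2=7  P3=13  P4=27
Response(P3) = first start − arrival = 15 − 12 = 3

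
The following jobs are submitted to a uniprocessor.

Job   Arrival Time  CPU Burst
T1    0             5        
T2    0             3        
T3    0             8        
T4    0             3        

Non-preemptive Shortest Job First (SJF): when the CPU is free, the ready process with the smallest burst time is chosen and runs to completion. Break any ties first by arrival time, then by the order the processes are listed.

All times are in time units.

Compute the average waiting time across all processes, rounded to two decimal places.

Timeline: | T2 0-3 | T4 3-6 | T1 6-11 | T3 11-19 |
Completion: T1=11  T2=3  T3=19  T4=6
Waiting times: T1=6, T2=0, T3=11, T4=3
Average waiting = (6+0+11+3) / 4 = 20/4 = 5.00

5.00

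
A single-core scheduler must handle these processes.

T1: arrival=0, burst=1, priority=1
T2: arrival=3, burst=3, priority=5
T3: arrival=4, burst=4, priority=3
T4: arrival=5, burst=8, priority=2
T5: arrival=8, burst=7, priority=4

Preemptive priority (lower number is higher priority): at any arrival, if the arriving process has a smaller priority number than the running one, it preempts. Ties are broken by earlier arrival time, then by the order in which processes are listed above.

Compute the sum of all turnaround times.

58

Gantt: | T1 0-1 | idle 1-3 | T2 3-4 | T3 4-5 | T4 5-13 | T3 13-16 | T5 16-23 | T2 23-25 |
Completion: T1=1  T2=25  T3=16  T4=13  T5=23
Turnaround (C−A): T1=1  T2=22  T3=12  T4=8  T5=15
Turnaround = completion − arrival: T1=1, T2=22, T3=12, T4=8, T5=15
Total turnaround = 1 + 22 + 12 + 8 + 15 = 58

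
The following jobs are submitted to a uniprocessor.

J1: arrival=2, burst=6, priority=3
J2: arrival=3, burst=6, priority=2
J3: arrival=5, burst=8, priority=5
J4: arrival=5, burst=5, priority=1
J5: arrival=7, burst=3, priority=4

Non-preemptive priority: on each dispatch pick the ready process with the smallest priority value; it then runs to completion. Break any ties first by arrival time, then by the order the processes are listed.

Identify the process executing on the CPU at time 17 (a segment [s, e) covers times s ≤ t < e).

Timeline: | idle 0-2 | J1 2-8 | J4 8-13 | J2 13-19 | J5 19-22 | J3 22-30 |
Completion: J1=8  J2=19  J3=30  J4=13  J5=22

J2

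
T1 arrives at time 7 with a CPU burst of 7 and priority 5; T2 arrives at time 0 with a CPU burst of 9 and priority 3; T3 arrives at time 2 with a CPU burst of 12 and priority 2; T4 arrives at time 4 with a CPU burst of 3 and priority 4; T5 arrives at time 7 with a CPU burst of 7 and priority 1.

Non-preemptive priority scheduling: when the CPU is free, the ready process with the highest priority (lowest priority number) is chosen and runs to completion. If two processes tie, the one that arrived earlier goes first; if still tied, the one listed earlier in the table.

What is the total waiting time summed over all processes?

64

Gantt: | T2 0-9 | T5 9-16 | T3 16-28 | T4 28-31 | T1 31-38 |
Completion: T1=38  T2=9  T3=28  T4=31  T5=16
Turnaround (C−A): T1=31  T2=9  T3=26  T4=27  T5=9
Waiting = turnaround − burst: T1=24, T2=0, T3=14, T4=24, T5=2
Total waiting = 24 + 0 + 14 + 24 + 2 = 64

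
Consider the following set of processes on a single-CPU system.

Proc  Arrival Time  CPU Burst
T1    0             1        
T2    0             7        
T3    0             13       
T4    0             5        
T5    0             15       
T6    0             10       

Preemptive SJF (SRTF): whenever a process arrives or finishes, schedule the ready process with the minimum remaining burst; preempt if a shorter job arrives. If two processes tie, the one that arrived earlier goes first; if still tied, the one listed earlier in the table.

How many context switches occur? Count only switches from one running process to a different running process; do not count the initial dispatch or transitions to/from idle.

Schedule: | T1 0-1 | T4 1-6 | T2 6-13 | T6 13-23 | T3 23-36 | T5 36-51 |
Completion: T1=1  T2=13  T3=36  T4=6  T5=51  T6=23
Turnaround (C−A): T1=1  T2=13  T3=36  T4=6  T5=51  T6=23

5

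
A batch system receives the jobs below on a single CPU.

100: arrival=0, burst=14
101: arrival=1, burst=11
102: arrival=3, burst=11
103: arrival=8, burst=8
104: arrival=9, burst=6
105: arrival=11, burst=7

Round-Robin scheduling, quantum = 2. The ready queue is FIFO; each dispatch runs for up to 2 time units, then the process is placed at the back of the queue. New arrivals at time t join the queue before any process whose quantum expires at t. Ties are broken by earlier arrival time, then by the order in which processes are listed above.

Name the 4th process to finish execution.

105

Schedule: | 100 0-2 | 101 2-4 | 100 4-6 | 102 6-8 | 101 8-10 | 100 10-12 | 103 12-14 | 102 14-16 | 104 16-18 | 101 18-20 | 105 20-22 | 100 22-24 | 103 24-26 | 102 26-28 | 104 28-30 | 101 30-32 | 105 32-34 | 100 34-36 | 103 36-38 | 102 38-40 | 104 40-42 | 101 42-44 | 105 44-46 | 100 46-48 | 103 48-50 | 102 50-52 | 101 52-53 | 105 53-54 | 100 54-56 | 102 56-57 |
Completion: 100=56  101=53  102=57  103=50  104=42  105=54
Turnaround (C−A): 100=56  101=52  102=54  103=42  104=33  105=43
Finish order: 104 → 103 → 101 → 105 → 100 → 102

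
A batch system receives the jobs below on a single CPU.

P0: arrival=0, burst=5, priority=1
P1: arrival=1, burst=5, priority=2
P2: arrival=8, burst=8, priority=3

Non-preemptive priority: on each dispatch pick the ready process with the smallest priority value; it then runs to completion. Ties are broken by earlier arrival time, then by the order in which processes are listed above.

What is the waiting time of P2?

Schedule: | P0 0-5 | P1 5-10 | P2 10-18 |
Completion: P0=5  P1=10  P2=18
Turnaround (C−A): P0=5  P1=9  P2=10
Waiting(P2) = turnaround − burst = 10 − 8 = 2

2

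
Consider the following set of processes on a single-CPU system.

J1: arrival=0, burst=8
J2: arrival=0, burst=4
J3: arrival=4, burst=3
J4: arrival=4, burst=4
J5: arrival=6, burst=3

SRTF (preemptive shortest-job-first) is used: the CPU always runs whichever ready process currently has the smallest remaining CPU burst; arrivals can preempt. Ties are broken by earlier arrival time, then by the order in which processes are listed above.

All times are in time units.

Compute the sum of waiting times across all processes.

21

Gantt: | J2 0-4 | J3 4-7 | J5 7-10 | J4 10-14 | J1 14-22 |
Completion: J1=22  J2=4  J3=7  J4=14  J5=10
Waiting = turnaround − burst: J1=14, J2=0, J3=0, J4=6, J5=1
Total waiting = 14 + 0 + 0 + 6 + 1 = 21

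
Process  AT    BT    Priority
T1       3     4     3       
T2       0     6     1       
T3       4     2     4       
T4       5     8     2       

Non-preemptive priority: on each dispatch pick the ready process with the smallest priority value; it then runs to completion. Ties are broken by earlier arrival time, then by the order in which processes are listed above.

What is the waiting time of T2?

0

Timeline: | T2 0-6 | T4 6-14 | T1 14-18 | T3 18-20 |
Completion: T1=18  T2=6  T3=20  T4=14
Waiting(T2) = turnaround − burst = 6 − 6 = 0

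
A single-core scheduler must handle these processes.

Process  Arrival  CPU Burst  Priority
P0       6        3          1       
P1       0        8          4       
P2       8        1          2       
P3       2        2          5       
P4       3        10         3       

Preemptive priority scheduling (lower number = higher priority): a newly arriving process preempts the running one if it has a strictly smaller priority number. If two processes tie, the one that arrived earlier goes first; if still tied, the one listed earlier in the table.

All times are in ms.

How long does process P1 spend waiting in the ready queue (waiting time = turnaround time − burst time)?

Timeline: | P1 0-3 | P4 3-6 | P0 6-9 | P2 9-10 | P4 10-17 | P1 17-22 | P3 22-24 |
Completion: P0=9  P1=22  P2=10  P3=24  P4=17
Waiting(P1) = turnaround − burst = 22 − 8 = 14

14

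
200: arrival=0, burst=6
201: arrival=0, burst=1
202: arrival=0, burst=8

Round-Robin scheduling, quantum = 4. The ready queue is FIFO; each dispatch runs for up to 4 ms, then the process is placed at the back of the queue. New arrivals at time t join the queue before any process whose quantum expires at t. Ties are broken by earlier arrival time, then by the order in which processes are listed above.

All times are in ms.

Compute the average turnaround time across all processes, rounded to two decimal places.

10.33

Gantt: | 200 0-4 | 201 4-5 | 202 5-9 | 200 9-11 | 202 11-15 |
Completion: 200=11  201=5  202=15
Turnaround times: 200=11, 201=5, 202=15
Average turnaround = (11+5+15) / 3 = 31/3 = 10.33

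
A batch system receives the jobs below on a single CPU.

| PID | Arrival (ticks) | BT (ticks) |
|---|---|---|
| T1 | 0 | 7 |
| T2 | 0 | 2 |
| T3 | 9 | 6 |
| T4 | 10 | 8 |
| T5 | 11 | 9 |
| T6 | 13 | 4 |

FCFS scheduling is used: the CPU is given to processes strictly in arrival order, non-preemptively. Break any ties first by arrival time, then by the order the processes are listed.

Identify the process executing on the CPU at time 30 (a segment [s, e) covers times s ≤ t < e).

Gantt: | T1 0-7 | T2 7-9 | T3 9-15 | T4 15-23 | T5 23-32 | T6 32-36 |
Completion: T1=7  T2=9  T3=15  T4=23  T5=32  T6=36
Turnaround (C−A): T1=7  T2=9  T3=6  T4=13  T5=21  T6=23

T5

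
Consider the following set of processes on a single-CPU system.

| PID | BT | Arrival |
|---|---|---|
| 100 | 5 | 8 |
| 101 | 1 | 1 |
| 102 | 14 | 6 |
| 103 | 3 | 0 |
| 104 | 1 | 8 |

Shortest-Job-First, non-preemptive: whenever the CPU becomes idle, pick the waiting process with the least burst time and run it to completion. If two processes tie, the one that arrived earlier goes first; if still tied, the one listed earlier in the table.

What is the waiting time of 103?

Schedule: | 103 0-3 | 101 3-4 | idle 4-6 | 102 6-20 | 104 20-21 | 100 21-26 |
Completion: 100=26  101=4  102=20  103=3  104=21
Turnaround (C−A): 100=18  101=3  102=14  103=3  104=13
Waiting(103) = turnaround − burst = 3 − 3 = 0

0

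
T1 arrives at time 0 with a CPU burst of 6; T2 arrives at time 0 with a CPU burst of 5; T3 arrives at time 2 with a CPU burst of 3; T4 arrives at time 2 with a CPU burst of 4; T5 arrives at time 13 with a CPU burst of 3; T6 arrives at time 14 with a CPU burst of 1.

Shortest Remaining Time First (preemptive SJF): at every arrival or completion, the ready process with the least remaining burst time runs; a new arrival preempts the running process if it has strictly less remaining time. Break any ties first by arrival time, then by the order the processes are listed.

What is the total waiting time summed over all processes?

26

Schedule: | T2 0-5 | T3 5-8 | T4 8-12 | T1 12-13 | T5 13-14 | T6 14-15 | T5 15-17 | T1 17-22 |
Completion: T1=22  T2=5  T3=8  T4=12  T5=17  T6=15
Waiting = turnaround − burst: T1=16, T2=0, T3=3, T4=6, T5=1, T6=0
Total waiting = 16 + 0 + 3 + 6 + 1 + 0 = 26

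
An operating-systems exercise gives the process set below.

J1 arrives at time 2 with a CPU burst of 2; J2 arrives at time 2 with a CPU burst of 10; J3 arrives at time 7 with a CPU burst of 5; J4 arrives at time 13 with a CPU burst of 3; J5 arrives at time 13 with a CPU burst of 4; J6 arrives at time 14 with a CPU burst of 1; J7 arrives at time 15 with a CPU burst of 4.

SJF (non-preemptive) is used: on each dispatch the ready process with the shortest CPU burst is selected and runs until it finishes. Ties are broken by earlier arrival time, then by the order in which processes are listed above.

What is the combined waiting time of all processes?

35

Schedule: | idle 0-2 | J1 2-4 | J2 4-14 | J6 14-15 | J4 15-18 | J5 18-22 | J7 22-26 | J3 26-31 |
Completion: J1=4  J2=14  J3=31  J4=18  J5=22  J6=15  J7=26
Waiting = turnaround − burst: J1=0, J2=2, J3=19, J4=2, J5=5, J6=0, J7=7
Total waiting = 0 + 2 + 19 + 2 + 5 + 0 + 7 = 35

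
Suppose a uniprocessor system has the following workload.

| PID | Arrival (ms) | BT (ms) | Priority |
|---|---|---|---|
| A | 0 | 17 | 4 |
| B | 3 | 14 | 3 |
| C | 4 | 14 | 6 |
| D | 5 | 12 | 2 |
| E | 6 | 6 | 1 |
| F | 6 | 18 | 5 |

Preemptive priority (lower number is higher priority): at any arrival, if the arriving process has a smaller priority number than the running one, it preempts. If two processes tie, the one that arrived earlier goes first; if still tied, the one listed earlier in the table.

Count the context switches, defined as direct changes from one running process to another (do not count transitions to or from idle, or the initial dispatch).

8

Timeline: | A 0-3 | B 3-5 | D 5-6 | E 6-12 | D 12-23 | B 23-35 | A 35-49 | F 49-67 | C 67-81 |
Completion: A=49  B=35  C=81  D=23  E=12  F=67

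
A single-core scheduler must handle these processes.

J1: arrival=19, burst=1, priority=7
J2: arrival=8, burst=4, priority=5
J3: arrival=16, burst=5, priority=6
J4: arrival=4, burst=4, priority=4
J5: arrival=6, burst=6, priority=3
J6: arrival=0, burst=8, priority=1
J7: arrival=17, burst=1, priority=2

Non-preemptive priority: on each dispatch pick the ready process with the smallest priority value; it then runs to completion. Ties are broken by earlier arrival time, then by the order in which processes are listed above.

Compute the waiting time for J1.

9

Schedule: | J6 0-8 | J5 8-14 | J4 14-18 | J7 18-19 | J2 19-23 | J3 23-28 | J1 28-29 |
Completion: J1=29  J2=23  J3=28  J4=18  J5=14  J6=8  J7=19
Turnaround (C−A): J1=10  J2=15  J3=12  J4=14  J5=8  J6=8  J7=2
Waiting(J1) = turnaround − burst = 10 − 1 = 9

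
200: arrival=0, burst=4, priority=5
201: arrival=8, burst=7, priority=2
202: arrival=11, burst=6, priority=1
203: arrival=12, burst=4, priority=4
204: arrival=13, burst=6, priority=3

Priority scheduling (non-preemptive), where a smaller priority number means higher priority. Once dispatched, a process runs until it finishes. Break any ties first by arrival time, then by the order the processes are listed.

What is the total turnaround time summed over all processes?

54

Gantt: | 200 0-4 | idle 4-8 | 201 8-15 | 202 15-21 | 204 21-27 | 203 27-31 |
Completion: 200=4  201=15  202=21  203=31  204=27
Turnaround (C−A): 200=4  201=7  202=10  203=19  204=14
Turnaround = completion − arrival: 200=4, 201=7, 202=10, 203=19, 204=14
Total turnaround = 4 + 7 + 10 + 19 + 14 = 54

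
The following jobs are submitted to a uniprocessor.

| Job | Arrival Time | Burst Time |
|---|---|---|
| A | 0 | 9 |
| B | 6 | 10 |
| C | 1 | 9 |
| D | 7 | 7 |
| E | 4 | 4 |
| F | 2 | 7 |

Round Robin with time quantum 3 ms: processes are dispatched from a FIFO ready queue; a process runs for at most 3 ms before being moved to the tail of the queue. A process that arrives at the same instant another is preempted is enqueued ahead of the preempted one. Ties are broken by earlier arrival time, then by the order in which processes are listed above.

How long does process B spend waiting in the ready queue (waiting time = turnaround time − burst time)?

Gantt: | A 0-3 | C 3-6 | F 6-9 | A 9-12 | E 12-15 | B 15-18 | C 18-21 | D 21-24 | F 24-27 | A 27-30 | E 30-31 | B 31-34 | C 34-37 | D 37-40 | F 40-41 | B 41-44 | D 44-45 | B 45-46 |
Completion: A=30  B=46  C=37  D=45  E=31  F=41
Turnaround (C−A): A=30  B=40  C=36  D=38  E=27  F=39
Waiting(B) = turnaround − burst = 40 − 10 = 30

30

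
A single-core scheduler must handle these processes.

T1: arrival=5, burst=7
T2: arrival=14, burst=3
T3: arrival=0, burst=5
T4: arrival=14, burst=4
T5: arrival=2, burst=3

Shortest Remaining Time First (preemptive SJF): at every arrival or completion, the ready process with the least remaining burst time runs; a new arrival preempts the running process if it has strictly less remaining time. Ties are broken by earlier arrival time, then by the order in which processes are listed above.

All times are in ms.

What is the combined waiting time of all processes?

11

Timeline: | T3 0-5 | T5 5-8 | T1 8-15 | T2 15-18 | T4 18-22 |
Completion: T1=15  T2=18  T3=5  T4=22  T5=8
Waiting = turnaround − burst: T1=3, T2=1, T3=0, T4=4, T5=3
Total waiting = 3 + 1 + 0 + 4 + 3 = 11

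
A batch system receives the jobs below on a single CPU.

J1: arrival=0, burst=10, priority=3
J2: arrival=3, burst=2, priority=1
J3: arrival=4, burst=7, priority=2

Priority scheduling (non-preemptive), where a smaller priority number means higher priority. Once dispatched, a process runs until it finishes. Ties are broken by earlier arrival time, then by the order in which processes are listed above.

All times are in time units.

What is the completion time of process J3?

19

Gantt: | J1 0-10 | J2 10-12 | J3 12-19 |
Completion: J1=10  J2=12  J3=19
Turnaround (C−A): J1=10  J2=9  J3=15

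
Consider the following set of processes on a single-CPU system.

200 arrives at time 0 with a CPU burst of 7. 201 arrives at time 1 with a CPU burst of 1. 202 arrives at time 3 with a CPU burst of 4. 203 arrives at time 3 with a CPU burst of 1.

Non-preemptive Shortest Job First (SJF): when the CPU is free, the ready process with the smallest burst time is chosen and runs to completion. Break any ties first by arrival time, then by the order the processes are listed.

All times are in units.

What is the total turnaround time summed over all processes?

30

Gantt: | 200 0-7 | 201 7-8 | 203 8-9 | 202 9-13 |
Completion: 200=7  201=8  202=13  203=9
Turnaround (C−A): 200=7  201=7  202=10  203=6
Turnaround = completion − arrival: 200=7, 201=7, 202=10, 203=6
Total turnaround = 7 + 7 + 10 + 6 = 30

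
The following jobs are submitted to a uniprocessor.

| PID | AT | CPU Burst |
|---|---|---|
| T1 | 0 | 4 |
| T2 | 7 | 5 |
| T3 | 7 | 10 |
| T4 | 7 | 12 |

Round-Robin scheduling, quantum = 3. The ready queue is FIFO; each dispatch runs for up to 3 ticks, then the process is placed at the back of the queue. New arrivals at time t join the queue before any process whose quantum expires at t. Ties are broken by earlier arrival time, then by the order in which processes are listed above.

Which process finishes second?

Schedule: | T1 0-4 | idle 4-7 | T2 7-10 | T3 10-13 | T4 13-16 | T2 16-18 | T3 18-21 | T4 21-24 | T3 24-27 | T4 27-30 | T3 30-31 | T4 31-34 |
Completion: T1=4  T2=18  T3=31  T4=34
Finish order: T1 → T2 → T3 → T4

T2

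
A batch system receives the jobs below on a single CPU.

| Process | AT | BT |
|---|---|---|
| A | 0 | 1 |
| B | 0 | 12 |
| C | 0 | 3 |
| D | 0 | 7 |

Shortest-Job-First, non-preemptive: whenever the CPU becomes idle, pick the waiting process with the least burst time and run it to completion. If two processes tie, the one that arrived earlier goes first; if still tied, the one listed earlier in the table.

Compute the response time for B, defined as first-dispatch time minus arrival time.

Schedule: | A 0-1 | C 1-4 | D 4-11 | B 11-23 |
Completion: A=1  B=23  C=4  D=11
Response(B) = first start − arrival = 11 − 0 = 11

11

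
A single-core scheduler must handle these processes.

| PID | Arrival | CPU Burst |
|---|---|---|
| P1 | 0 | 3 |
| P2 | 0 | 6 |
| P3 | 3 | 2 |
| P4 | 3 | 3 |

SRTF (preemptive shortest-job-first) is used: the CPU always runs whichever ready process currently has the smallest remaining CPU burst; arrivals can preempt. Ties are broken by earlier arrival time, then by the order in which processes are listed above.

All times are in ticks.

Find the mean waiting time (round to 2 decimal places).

2.50

Gantt: | P1 0-3 | P3 3-5 | P4 5-8 | P2 8-14 |
Completion: P1=3  P2=14  P3=5  P4=8
Waiting times: P1=0, P2=8, P3=0, P4=2
Average waiting = (0+8+0+2) / 4 = 10/4 = 2.50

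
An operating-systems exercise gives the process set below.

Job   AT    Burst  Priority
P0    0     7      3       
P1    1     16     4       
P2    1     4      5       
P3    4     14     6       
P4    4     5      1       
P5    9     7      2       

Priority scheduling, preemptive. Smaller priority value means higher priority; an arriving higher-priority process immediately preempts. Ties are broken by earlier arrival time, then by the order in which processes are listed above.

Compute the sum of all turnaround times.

Gantt: | P0 0-4 | P4 4-9 | P5 9-16 | P0 16-19 | P1 19-35 | P2 35-39 | P3 39-53 |
Completion: P0=19  P1=35  P2=39  P3=53  P4=9  P5=16
Turnaround (C−A): P0=19  P1=34  P2=38  P3=49  P4=5  P5=7
Turnaround = completion − arrival: P0=19, P1=34, P2=38, P3=49, P4=5, P5=7
Total turnaround = 19 + 34 + 38 + 49 + 5 + 7 = 152

152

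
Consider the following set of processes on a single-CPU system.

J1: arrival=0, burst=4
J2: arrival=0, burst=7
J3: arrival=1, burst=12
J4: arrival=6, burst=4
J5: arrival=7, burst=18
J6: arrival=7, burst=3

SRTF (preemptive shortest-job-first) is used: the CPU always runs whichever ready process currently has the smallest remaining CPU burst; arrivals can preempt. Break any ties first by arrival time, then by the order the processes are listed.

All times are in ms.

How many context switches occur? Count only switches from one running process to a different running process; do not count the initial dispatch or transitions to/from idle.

Gantt: | J1 0-4 | J2 4-6 | J4 6-10 | J6 10-13 | J2 13-18 | J3 18-30 | J5 30-48 |
Completion: J1=4  J2=18  J3=30  J4=10  J5=48  J6=13

6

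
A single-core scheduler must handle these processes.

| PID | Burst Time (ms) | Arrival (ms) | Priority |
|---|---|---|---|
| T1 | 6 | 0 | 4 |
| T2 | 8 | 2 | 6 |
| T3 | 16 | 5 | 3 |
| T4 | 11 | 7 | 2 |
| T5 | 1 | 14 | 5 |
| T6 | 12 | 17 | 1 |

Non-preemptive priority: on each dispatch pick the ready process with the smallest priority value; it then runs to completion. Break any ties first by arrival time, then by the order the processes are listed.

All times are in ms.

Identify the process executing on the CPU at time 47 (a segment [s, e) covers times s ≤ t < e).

Schedule: | T1 0-6 | T3 6-22 | T6 22-34 | T4 34-45 | T5 45-46 | T2 46-54 |
Completion: T1=6  T2=54  T3=22  T4=45  T5=46  T6=34
Turnaround (C−A): T1=6  T2=52  T3=17  T4=38  T5=32  T6=17

T2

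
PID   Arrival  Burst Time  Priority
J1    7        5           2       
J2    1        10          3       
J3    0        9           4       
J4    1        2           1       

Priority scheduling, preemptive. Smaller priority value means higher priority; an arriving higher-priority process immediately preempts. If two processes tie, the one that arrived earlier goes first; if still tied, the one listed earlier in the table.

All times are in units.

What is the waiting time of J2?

Schedule: | J3 0-1 | J4 1-3 | J2 3-7 | J1 7-12 | J2 12-18 | J3 18-26 |
Completion: J1=12  J2=18  J3=26  J4=3
Waiting(J2) = turnaround − burst = 17 − 10 = 7

7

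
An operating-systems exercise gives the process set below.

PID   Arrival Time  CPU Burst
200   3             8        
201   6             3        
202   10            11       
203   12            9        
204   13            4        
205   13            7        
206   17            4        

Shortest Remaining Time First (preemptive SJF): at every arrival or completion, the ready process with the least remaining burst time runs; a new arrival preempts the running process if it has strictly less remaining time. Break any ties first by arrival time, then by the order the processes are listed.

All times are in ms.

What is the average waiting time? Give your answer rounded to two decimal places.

8.43

Timeline: | idle 0-3 | 200 3-6 | 201 6-9 | 200 9-14 | 204 14-18 | 206 18-22 | 205 22-29 | 203 29-38 | 202 38-49 |
Completion: 200=14  201=9  202=49  203=38  204=18  205=29  206=22
Turnaround (C−A): 200=11  201=3  202=39  203=26  204=5  205=16  206=5
Waiting times: 200=3, 201=0, 202=28, 203=17, 204=1, 205=9, 206=1
Average waiting = (3+0+28+17+1+9+1) / 7 = 59/7 = 8.43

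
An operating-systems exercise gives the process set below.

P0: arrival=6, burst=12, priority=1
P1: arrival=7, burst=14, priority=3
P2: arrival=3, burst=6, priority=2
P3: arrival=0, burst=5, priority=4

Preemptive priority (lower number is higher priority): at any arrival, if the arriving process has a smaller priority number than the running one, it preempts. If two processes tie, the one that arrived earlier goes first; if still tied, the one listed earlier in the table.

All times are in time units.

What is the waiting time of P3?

Schedule: | P3 0-3 | P2 3-6 | P0 6-18 | P2 18-21 | P1 21-35 | P3 35-37 |
Completion: P0=18  P1=35  P2=21  P3=37
Turnaround (C−A): P0=12  P1=28  P2=18  P3=37
Waiting(P3) = turnaround − burst = 37 − 5 = 32

32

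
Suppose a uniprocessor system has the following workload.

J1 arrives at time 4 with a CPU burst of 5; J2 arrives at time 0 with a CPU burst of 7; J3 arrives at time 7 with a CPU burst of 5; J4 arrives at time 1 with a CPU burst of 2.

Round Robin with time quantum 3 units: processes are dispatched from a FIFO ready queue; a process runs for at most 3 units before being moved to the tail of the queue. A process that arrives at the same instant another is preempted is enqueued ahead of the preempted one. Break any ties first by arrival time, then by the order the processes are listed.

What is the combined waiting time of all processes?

Gantt: | J2 0-3 | J4 3-5 | J2 5-8 | J1 8-11 | J3 11-14 | J2 14-15 | J1 15-17 | J3 17-19 |
Completion: J1=17  J2=15  J3=19  J4=5
Turnaround (C−A): J1=13  J2=15  J3=12  J4=4
Waiting = turnaround − burst: J1=8, J2=8, J3=7, J4=2
Total waiting = 8 + 8 + 7 + 2 = 25

25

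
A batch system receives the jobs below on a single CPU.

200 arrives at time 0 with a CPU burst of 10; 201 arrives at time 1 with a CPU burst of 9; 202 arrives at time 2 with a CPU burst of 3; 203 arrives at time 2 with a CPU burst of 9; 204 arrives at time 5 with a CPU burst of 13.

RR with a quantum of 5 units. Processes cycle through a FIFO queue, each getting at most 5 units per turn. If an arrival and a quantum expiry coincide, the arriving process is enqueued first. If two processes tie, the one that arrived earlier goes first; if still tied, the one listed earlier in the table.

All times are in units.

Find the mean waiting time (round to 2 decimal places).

19.80

Timeline: | 200 0-5 | 201 5-10 | 202 10-13 | 203 13-18 | 204 18-23 | 200 23-28 | 201 28-32 | 203 32-36 | 204 36-44 |
Completion: 200=28  201=32  202=13  203=36  204=44
Waiting times: 200=18, 201=22, 202=8, 203=25, 204=26
Average waiting = (18+22+8+25+26) / 5 = 99/5 = 19.80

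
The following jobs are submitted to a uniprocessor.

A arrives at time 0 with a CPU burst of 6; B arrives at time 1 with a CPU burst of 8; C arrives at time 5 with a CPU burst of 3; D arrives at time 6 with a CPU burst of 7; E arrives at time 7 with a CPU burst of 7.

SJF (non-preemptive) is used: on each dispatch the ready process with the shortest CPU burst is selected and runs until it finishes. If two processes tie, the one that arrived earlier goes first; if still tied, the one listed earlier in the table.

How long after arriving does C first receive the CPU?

1

Gantt: | A 0-6 | C 6-9 | D 9-16 | E 16-23 | B 23-31 |
Completion: A=6  B=31  C=9  D=16  E=23
Turnaround (C−A): A=6  B=30  C=4  D=10  E=16
Response(C) = first start − arrival = 6 − 5 = 1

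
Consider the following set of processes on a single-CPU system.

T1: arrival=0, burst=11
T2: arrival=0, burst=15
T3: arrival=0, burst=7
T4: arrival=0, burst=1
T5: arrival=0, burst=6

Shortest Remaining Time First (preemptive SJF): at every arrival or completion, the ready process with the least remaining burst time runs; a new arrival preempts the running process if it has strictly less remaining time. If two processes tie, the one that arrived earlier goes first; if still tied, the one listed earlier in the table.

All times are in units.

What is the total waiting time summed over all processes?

Gantt: | T4 0-1 | T5 1-7 | T3 7-14 | T1 14-25 | T2 25-40 |
Completion: T1=25  T2=40  T3=14  T4=1  T5=7
Turnaround (C−A): T1=25  T2=40  T3=14  T4=1  T5=7
Waiting = turnaround − burst: T1=14, T2=25, T3=7, T4=0, T5=1
Total waiting = 14 + 25 + 7 + 0 + 1 = 47

47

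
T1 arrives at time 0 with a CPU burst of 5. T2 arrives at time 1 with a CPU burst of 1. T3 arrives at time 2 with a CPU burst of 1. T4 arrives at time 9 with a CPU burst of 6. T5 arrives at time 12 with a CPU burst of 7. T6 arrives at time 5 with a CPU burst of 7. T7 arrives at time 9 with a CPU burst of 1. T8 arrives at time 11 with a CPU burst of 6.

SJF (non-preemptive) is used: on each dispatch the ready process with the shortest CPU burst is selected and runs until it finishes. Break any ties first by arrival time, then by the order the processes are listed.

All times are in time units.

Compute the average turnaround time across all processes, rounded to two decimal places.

10.00

Schedule: | T1 0-5 | T2 5-6 | T3 6-7 | T6 7-14 | T7 14-15 | T4 15-21 | T8 21-27 | T5 27-34 |
Completion: T1=5  T2=6  T3=7  T4=21  T5=34  T6=14  T7=15  T8=27
Turnaround (C−A): T1=5  T2=5  T3=5  T4=12  T5=22  T6=9  T7=6  T8=16
Turnaround times: T1=5, T2=5, T3=5, T4=12, T5=22, T6=9, T7=6, T8=16
Average turnaround = (5+5+5+12+22+9+6+16) / 8 = 80/8 = 10.00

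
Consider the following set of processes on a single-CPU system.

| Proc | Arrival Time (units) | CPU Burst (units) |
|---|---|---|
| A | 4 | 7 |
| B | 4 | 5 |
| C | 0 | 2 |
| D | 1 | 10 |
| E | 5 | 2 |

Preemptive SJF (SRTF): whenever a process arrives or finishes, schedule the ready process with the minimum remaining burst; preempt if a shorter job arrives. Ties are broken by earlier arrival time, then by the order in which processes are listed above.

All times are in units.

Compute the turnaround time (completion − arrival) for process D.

Schedule: | C 0-2 | D 2-4 | B 4-5 | E 5-7 | B 7-11 | A 11-18 | D 18-26 |
Completion: A=18  B=11  C=2  D=26  E=7
Turnaround (C−A): A=14  B=7  C=2  D=25  E=2
Turnaround(D) = completion − arrival = 26 − 1 = 25

25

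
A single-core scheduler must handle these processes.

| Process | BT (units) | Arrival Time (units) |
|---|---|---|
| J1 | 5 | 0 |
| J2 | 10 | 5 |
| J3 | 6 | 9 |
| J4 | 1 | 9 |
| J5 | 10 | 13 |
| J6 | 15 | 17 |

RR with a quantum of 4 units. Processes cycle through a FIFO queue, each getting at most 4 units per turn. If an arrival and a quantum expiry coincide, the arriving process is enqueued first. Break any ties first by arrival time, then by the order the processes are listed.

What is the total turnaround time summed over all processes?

Schedule: | J1 0-5 | J2 5-9 | J3 9-13 | J4 13-14 | J2 14-18 | J5 18-22 | J3 22-24 | J6 24-28 | J2 28-30 | J5 30-34 | J6 34-38 | J5 38-40 | J6 40-47 |
Completion: J1=5  J2=30  J3=24  J4=14  J5=40  J6=47
Turnaround = completion − arrival: J1=5, J2=25, J3=15, J4=5, J5=27, J6=30
Total turnaround = 5 + 25 + 15 + 5 + 27 + 30 = 107

107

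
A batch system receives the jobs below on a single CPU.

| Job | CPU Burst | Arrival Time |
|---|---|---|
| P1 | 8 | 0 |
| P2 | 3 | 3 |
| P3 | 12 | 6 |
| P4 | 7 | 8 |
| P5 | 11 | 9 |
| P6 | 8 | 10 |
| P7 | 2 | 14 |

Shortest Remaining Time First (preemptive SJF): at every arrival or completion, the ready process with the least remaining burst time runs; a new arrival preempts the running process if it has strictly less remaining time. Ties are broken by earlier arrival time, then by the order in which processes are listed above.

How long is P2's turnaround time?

Schedule: | P1 0-3 | P2 3-6 | P1 6-11 | P4 11-14 | P7 14-16 | P4 16-20 | P6 20-28 | P5 28-39 | P3 39-51 |
Completion: P1=11  P2=6  P3=51  P4=20  P5=39  P6=28  P7=16
Turnaround(P2) = completion − arrival = 6 − 3 = 3

3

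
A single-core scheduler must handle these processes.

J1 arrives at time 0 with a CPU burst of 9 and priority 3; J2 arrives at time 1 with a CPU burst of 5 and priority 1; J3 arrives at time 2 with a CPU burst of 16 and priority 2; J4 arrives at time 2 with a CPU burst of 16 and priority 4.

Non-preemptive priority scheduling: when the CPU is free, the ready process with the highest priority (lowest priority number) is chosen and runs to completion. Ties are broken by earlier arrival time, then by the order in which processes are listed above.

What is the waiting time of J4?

28

Timeline: | J1 0-9 | J2 9-14 | J3 14-30 | J4 30-46 |
Completion: J1=9  J2=14  J3=30  J4=46
Waiting(J4) = turnaround − burst = 44 − 16 = 28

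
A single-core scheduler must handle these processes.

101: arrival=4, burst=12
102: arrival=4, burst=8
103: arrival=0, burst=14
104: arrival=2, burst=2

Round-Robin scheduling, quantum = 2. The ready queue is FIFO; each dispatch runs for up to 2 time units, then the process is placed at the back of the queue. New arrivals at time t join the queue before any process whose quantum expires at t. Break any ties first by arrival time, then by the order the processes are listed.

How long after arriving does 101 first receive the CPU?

2

Gantt: | 103 0-2 | 104 2-4 | 103 4-6 | 101 6-8 | 102 8-10 | 103 10-12 | 101 12-14 | 102 14-16 | 103 16-18 | 101 18-20 | 102 20-22 | 103 22-24 | 101 24-26 | 102 26-28 | 103 28-30 | 101 30-32 | 103 32-34 | 101 34-36 |
Completion: 101=36  102=28  103=34  104=4
Response(101) = first start − arrival = 6 − 4 = 2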